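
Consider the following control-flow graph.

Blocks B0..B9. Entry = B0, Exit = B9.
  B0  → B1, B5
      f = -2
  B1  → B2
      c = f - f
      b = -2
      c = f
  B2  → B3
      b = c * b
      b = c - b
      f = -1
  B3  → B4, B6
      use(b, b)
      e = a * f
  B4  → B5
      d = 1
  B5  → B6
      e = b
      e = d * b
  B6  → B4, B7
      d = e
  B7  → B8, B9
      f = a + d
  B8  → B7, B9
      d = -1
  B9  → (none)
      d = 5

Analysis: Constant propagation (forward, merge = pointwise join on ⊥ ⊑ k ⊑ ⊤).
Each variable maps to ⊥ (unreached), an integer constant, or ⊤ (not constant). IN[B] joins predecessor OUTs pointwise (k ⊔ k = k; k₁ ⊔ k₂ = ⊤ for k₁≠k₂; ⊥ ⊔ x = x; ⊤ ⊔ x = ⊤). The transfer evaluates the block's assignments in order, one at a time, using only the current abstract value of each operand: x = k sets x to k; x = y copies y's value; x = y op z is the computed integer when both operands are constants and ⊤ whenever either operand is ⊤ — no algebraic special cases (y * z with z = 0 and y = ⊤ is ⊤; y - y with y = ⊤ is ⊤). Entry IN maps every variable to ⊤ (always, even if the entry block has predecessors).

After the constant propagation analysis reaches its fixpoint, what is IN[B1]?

Answer: {a: ⊤, b: ⊤, c: ⊤, d: ⊤, e: ⊤, f: -2}

Trace:
Fixpoint table:
  B0:   IN=(all ⊤)   OUT={f:-2; rest ⊤}
  B1:   IN={f:-2; rest ⊤}   OUT={b:-2, c:-2, f:-2; rest ⊤}
  B2:   IN={b:-2, c:-2, f:-2; rest ⊤}   OUT={b:-6, c:-2, f:-1; rest ⊤}
  B3:   IN={b:-6, c:-2, f:-1; rest ⊤}   OUT={b:-6, c:-2, f:-1; rest ⊤}
  B4:   IN=(all ⊤)   OUT={d:1; rest ⊤}
  B5:   IN=(all ⊤)   OUT=(all ⊤)
  B6:   IN=(all ⊤)   OUT=(all ⊤)
  B7:   IN=(all ⊤)   OUT=(all ⊤)
  B8:   IN=(all ⊤)   OUT={d:-1; rest ⊤}
  B9:   IN=(all ⊤)   OUT={d:5; rest ⊤}

Merge at B1: IN[B1] = OUT[B0] = {a: ⊤, b: ⊤, c: ⊤, d: ⊤, e: ⊤, f: -2}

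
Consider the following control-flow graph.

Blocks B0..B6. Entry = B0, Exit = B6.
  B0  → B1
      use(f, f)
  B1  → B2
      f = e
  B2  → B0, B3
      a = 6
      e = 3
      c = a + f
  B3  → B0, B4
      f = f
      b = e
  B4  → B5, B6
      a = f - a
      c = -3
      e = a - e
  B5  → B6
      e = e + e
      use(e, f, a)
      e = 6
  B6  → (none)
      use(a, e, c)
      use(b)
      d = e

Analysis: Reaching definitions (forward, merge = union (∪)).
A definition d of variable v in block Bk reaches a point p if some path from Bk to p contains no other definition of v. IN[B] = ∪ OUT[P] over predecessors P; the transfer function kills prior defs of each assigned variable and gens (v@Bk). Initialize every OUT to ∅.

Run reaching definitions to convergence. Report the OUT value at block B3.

Answer: {a@B2, b@B3, c@B2, e@B2, f@B3}

Working:
Fixpoint table:
  B0:   IN={a@B2, b@B3, c@B2, e@B2, f@B1, f@B3}   OUT={a@B2, b@B3, c@B2, e@B2, f@B1, f@B3}
  B1:   IN={a@B2, b@B3, c@B2, e@B2, f@B1, f@B3}   OUT={a@B2, b@B3, c@B2, e@B2, f@B1}
  B2:   IN={a@B2, b@B3, c@B2, e@B2, f@B1}   OUT={a@B2, b@B3, c@B2, e@B2, f@B1}
  B3:   IN={a@B2, b@B3, c@B2, e@B2, f@B1}   OUT={a@B2, b@B3, c@B2, e@B2, f@B3}
  B4:   IN={a@B2, b@B3, c@B2, e@B2, f@B3}   OUT={a@B4, b@B3, c@B4, e@B4, f@B3}
  B5:   IN={a@B4, b@B3, c@B4, e@B4, f@B3}   OUT={a@B4, b@B3, c@B4, e@B5, f@B3}
  B6:   IN={a@B4, b@B3, c@B4, e@B4, e@B5, f@B3}   OUT={a@B4, b@B3, c@B4, d@B6, e@B4, e@B5, f@B3}

Merge at B3: IN[B3] = OUT[B2] = {a@B2, b@B3, c@B2, e@B2, f@B1}
Applying B3's transfer function to that IN value gives OUT[B3] (row B3 above).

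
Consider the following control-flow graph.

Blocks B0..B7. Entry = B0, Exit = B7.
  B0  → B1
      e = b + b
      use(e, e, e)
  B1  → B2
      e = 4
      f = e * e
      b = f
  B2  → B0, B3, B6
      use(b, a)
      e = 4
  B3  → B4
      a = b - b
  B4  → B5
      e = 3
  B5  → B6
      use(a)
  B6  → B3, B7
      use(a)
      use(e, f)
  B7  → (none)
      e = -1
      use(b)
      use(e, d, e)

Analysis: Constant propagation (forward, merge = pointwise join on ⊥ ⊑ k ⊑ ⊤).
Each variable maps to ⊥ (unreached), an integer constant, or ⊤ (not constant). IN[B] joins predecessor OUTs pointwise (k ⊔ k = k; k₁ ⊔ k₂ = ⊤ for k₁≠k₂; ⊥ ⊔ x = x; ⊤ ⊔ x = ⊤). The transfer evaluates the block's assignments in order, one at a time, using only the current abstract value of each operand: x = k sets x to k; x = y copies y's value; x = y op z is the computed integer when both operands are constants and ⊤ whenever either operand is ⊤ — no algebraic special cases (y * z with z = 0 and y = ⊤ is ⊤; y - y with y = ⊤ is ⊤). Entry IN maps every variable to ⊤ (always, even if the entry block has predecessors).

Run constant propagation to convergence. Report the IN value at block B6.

Fixpoint table:
  B0:   IN=(all ⊤)   OUT=(all ⊤)
  B1:   IN=(all ⊤)   OUT={b:16, e:4, f:16; rest ⊤}
  B2:   IN={b:16, e:4, f:16; rest ⊤}   OUT={b:16, e:4, f:16; rest ⊤}
  B3:   IN={b:16, f:16; rest ⊤}   OUT={a:0, b:16, f:16; rest ⊤}
  B4:   IN={a:0, b:16, f:16; rest ⊤}   OUT={a:0, b:16, e:3, f:16; rest ⊤}
  B5:   IN={a:0, b:16, e:3, f:16; rest ⊤}   OUT={a:0, b:16, e:3, f:16; rest ⊤}
  B6:   IN={b:16, f:16; rest ⊤}   OUT={b:16, f:16; rest ⊤}
  B7:   IN={b:16, f:16; rest ⊤}   OUT={b:16, e:-1, f:16; rest ⊤}

Merge at B6: IN[B6] = OUT[B2] ⊔ OUT[B5] = {a: ⊤, b: 16, c: ⊤, d: ⊤, e: ⊤, f: 16}

Answer: {a: ⊤, b: 16, c: ⊤, d: ⊤, e: ⊤, f: 16}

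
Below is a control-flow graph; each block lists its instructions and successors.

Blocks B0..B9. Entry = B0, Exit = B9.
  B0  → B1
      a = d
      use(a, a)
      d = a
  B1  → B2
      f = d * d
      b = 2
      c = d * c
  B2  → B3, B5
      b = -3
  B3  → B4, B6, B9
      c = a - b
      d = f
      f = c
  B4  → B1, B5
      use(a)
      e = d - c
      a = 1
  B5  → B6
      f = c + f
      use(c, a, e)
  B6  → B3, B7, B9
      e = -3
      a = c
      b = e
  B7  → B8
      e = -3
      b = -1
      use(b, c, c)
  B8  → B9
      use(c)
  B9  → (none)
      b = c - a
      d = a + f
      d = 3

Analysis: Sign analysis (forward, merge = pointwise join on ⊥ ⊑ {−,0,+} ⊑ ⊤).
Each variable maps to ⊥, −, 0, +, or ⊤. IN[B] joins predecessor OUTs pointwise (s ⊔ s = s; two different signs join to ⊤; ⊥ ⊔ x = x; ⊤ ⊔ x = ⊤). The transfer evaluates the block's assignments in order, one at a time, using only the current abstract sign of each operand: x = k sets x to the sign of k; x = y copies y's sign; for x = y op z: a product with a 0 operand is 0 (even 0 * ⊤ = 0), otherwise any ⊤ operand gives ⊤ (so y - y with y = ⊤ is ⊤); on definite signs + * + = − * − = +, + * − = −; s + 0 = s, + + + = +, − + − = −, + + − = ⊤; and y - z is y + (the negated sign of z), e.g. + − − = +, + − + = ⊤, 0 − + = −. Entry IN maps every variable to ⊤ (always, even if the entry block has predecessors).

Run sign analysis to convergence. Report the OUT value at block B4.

Converged values:
  B0:   IN=(all ⊤)   OUT=(all ⊤)
  B1:   IN=(all ⊤)   OUT={b:+; rest ⊤}
  B2:   IN={b:+; rest ⊤}   OUT={b:-; rest ⊤}
  B3:   IN={b:-; rest ⊤}   OUT={b:-; rest ⊤}
  B4:   IN={b:-; rest ⊤}   OUT={a:+, b:-; rest ⊤}
  B5:   IN={b:-; rest ⊤}   OUT={b:-; rest ⊤}
  B6:   IN={b:-; rest ⊤}   OUT={b:-, e:-; rest ⊤}
  B7:   IN={b:-, e:-; rest ⊤}   OUT={b:-, e:-; rest ⊤}
  B8:   IN={b:-, e:-; rest ⊤}   OUT={b:-, e:-; rest ⊤}
  B9:   IN={b:-; rest ⊤}   OUT={d:+; rest ⊤}

Merge at B4: IN[B4] = OUT[B3] = {a: ⊤, b: -, c: ⊤, d: ⊤, e: ⊤, f: ⊤}
Applying B4's transfer function to that IN value gives OUT[B4] (row B4 above).

Answer: {a: +, b: -, c: ⊤, d: ⊤, e: ⊤, f: ⊤}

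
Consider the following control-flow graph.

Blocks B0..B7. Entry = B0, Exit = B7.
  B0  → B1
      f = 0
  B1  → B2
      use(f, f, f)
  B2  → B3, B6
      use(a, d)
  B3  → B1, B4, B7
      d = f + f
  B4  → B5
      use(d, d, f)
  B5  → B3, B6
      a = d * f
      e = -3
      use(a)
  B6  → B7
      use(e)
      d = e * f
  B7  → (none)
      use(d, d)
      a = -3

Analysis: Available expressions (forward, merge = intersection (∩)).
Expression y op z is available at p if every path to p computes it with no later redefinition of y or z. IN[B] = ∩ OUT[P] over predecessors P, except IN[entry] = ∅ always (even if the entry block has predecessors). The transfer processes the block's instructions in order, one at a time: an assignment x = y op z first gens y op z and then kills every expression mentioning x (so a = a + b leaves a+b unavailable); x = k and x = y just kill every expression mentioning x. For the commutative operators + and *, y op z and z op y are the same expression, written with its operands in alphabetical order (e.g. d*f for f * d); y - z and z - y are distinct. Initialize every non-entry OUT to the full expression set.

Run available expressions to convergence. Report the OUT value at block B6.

Fixpoint table:
  B0:   IN={}   OUT={}
  B1:   IN={}   OUT={}
  B2:   IN={}   OUT={}
  B3:   IN={}   OUT={f+f}
  B4:   IN={f+f}   OUT={f+f}
  B5:   IN={f+f}   OUT={d*f, f+f}
  B6:   IN={}   OUT={e*f}
  B7:   IN={}   OUT={}

Merge at B6: IN[B6] = OUT[B2] ∩ OUT[B5] = {}
Applying B6's transfer function to that IN value gives OUT[B6] (row B6 above).

Answer: {e*f}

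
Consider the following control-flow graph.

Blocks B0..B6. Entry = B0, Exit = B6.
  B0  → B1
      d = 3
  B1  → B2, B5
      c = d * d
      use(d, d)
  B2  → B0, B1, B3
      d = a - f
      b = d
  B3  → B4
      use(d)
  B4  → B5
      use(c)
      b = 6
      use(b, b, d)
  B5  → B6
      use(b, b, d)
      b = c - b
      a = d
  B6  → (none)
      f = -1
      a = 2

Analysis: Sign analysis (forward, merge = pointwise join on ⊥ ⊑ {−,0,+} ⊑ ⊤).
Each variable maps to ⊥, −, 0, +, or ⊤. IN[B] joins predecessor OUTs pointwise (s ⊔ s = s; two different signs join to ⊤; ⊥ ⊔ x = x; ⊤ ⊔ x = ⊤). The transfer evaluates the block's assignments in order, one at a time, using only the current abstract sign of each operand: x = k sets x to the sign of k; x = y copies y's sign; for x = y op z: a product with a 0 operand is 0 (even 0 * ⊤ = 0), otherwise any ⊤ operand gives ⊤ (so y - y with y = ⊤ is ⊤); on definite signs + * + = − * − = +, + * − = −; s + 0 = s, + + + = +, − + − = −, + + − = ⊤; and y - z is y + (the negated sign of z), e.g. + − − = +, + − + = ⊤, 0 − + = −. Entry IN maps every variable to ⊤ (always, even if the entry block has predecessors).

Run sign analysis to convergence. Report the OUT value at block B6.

Fixpoint table:
  B0:   IN=(all ⊤)   OUT={d:+; rest ⊤}
  B1:   IN=(all ⊤)   OUT=(all ⊤)
  B2:   IN=(all ⊤)   OUT=(all ⊤)
  B3:   IN=(all ⊤)   OUT=(all ⊤)
  B4:   IN=(all ⊤)   OUT={b:+; rest ⊤}
  B5:   IN=(all ⊤)   OUT=(all ⊤)
  B6:   IN=(all ⊤)   OUT={a:+, f:-; rest ⊤}

Merge at B6: IN[B6] = OUT[B5] = {a: ⊤, b: ⊤, c: ⊤, d: ⊤, e: ⊤, f: ⊤}
Applying B6's transfer function to that IN value gives OUT[B6] (row B6 above).

Answer: {a: +, b: ⊤, c: ⊤, d: ⊤, e: ⊤, f: -}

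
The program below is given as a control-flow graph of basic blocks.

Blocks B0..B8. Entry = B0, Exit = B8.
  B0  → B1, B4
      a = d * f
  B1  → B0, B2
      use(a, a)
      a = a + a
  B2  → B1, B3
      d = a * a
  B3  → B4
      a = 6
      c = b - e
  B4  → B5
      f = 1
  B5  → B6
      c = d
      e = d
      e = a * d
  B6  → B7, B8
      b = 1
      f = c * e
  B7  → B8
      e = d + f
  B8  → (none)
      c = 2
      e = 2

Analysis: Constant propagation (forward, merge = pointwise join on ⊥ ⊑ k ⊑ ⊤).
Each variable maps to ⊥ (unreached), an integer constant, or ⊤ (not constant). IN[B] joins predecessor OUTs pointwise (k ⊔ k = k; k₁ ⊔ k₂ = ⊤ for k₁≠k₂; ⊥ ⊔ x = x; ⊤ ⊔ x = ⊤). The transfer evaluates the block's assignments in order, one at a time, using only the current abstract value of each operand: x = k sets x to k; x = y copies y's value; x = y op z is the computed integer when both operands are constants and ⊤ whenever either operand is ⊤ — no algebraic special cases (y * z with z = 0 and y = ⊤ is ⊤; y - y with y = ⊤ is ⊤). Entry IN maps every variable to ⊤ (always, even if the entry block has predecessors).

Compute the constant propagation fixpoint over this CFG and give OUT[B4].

Answer: {a: ⊤, b: ⊤, c: ⊤, d: ⊤, e: ⊤, f: 1}

Trace:
Converged values:
  B0:  IN=(all ⊤)  OUT=(all ⊤)
  B1:  IN=(all ⊤)  OUT=(all ⊤)
  B2:  IN=(all ⊤)  OUT=(all ⊤)
  B3:  IN=(all ⊤)  OUT={a:6; rest ⊤}
  B4:  IN=(all ⊤)  OUT={f:1; rest ⊤}
  B5:  IN={f:1; rest ⊤}  OUT={f:1; rest ⊤}
  B6:  IN={f:1; rest ⊤}  OUT={b:1; rest ⊤}
  B7:  IN={b:1; rest ⊤}  OUT={b:1; rest ⊤}
  B8:  IN={b:1; rest ⊤}  OUT={b:1, c:2, e:2; rest ⊤}

Merge at B4: IN[B4] = OUT[B0] ⊔ OUT[B3] = {a: ⊤, b: ⊤, c: ⊤, d: ⊤, e: ⊤, f: ⊤}
Applying B4's transfer function to that IN value gives OUT[B4] (row B4 above).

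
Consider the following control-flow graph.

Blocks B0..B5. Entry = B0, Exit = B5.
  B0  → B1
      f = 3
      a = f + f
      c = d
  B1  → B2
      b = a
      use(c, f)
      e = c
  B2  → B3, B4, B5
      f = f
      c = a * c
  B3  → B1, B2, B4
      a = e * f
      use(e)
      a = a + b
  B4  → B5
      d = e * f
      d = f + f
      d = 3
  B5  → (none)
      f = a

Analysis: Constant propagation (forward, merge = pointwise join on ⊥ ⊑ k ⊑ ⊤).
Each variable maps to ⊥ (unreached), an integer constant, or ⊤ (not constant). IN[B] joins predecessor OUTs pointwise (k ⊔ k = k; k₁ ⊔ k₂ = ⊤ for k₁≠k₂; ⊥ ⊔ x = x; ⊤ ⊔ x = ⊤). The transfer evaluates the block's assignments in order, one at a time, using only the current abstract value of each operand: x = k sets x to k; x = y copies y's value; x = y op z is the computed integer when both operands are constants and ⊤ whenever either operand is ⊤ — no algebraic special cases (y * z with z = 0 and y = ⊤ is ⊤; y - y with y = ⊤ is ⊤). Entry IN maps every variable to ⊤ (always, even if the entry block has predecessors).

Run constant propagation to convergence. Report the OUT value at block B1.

Per-block solution:
  B0:   IN=(all ⊤)   OUT={a:6, f:3; rest ⊤}
  B1:   IN={f:3; rest ⊤}   OUT={f:3; rest ⊤}
  B2:   IN={f:3; rest ⊤}   OUT={f:3; rest ⊤}
  B3:   IN={f:3; rest ⊤}   OUT={f:3; rest ⊤}
  B4:   IN={f:3; rest ⊤}   OUT={d:3, f:3; rest ⊤}
  B5:   IN={f:3; rest ⊤}   OUT=(all ⊤)

Merge at B1: IN[B1] = OUT[B0] ⊔ OUT[B3] = {a: ⊤, b: ⊤, c: ⊤, d: ⊤, e: ⊤, f: 3}
Applying B1's transfer function to that IN value gives OUT[B1] (row B1 above).

Answer: {a: ⊤, b: ⊤, c: ⊤, d: ⊤, e: ⊤, f: 3}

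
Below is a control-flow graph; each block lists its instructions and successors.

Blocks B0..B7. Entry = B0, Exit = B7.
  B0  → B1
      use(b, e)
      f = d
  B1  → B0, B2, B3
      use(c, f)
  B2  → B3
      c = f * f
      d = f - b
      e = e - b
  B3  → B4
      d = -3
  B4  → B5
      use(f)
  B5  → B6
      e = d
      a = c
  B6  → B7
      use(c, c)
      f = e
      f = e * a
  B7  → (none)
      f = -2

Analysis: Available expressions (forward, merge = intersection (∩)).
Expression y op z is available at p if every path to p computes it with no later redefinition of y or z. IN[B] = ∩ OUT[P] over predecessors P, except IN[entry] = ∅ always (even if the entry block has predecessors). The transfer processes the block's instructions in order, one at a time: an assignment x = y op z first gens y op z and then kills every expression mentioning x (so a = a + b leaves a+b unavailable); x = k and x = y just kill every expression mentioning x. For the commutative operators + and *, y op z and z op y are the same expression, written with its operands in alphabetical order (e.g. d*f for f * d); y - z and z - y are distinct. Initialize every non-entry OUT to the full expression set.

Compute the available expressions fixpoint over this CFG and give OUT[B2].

Per-block solution:
  B0: | IN={} | OUT={}
  B1: | IN={} | OUT={}
  B2: | IN={} | OUT={f*f, f-b}
  B3: | IN={} | OUT={}
  B4: | IN={} | OUT={}
  B5: | IN={} | OUT={}
  B6: | IN={} | OUT={a*e}
  B7: | IN={a*e} | OUT={a*e}

Merge at B2: IN[B2] = OUT[B1] = {}
Applying B2's transfer function to that IN value gives OUT[B2] (row B2 above).

Answer: {f*f, f-b}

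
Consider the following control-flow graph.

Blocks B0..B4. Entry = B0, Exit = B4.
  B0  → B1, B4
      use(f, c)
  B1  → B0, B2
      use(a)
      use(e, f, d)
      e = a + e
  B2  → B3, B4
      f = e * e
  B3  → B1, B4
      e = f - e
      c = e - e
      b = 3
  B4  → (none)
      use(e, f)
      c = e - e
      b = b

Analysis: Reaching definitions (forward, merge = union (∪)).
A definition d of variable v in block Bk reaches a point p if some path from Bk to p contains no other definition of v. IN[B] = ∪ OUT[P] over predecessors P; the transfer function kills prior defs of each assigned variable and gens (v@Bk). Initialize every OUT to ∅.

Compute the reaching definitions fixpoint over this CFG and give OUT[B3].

Answer: {b@B3, c@B3, e@B3, f@B2}

Trace:
Converged values:
  B0:   IN={b@B3, c@B3, e@B1, f@B2}   OUT={b@B3, c@B3, e@B1, f@B2}
  B1:   IN={b@B3, c@B3, e@B1, e@B3, f@B2}   OUT={b@B3, c@B3, e@B1, f@B2}
  B2:   IN={b@B3, c@B3, e@B1, f@B2}   OUT={b@B3, c@B3, e@B1, f@B2}
  B3:   IN={b@B3, c@B3, e@B1, f@B2}   OUT={b@B3, c@B3, e@B3, f@B2}
  B4:   IN={b@B3, c@B3, e@B1, e@B3, f@B2}   OUT={b@B4, c@B4, e@B1, e@B3, f@B2}

Merge at B3: IN[B3] = OUT[B2] = {b@B3, c@B3, e@B1, f@B2}
Applying B3's transfer function to that IN value gives OUT[B3] (row B3 above).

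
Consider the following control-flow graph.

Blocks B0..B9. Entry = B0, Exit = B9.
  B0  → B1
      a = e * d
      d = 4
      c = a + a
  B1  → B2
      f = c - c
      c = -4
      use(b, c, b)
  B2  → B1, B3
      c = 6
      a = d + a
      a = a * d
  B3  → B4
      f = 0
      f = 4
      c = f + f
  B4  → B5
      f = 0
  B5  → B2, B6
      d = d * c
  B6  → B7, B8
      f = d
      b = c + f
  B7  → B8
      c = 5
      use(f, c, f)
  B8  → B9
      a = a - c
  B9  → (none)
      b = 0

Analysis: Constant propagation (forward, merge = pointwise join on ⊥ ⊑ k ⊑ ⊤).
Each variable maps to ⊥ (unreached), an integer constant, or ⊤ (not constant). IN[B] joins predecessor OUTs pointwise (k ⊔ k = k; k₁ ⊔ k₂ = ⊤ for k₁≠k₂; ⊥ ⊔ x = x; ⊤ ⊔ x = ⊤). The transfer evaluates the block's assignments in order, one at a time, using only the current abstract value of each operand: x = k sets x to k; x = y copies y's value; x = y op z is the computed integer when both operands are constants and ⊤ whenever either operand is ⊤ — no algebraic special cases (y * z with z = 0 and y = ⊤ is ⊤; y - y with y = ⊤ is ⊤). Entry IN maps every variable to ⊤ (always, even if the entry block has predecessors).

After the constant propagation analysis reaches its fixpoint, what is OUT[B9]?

Answer: {a: ⊤, b: 0, c: ⊤, d: ⊤, e: ⊤, f: ⊤}

Working:
Fixpoint table:
  B0: | IN=(all ⊤) | OUT={d:4; rest ⊤}
  B1: | IN=(all ⊤) | OUT={c:-4; rest ⊤}
  B2: | IN=(all ⊤) | OUT={c:6; rest ⊤}
  B3: | IN={c:6; rest ⊤} | OUT={c:8, f:4; rest ⊤}
  B4: | IN={c:8, f:4; rest ⊤} | OUT={c:8, f:0; rest ⊤}
  B5: | IN={c:8, f:0; rest ⊤} | OUT={c:8, f:0; rest ⊤}
  B6: | IN={c:8, f:0; rest ⊤} | OUT={c:8; rest ⊤}
  B7: | IN={c:8; rest ⊤} | OUT={c:5; rest ⊤}
  B8: | IN=(all ⊤) | OUT=(all ⊤)
  B9: | IN=(all ⊤) | OUT={b:0; rest ⊤}

Merge at B9: IN[B9] = OUT[B8] = {a: ⊤, b: ⊤, c: ⊤, d: ⊤, e: ⊤, f: ⊤}
Applying B9's transfer function to that IN value gives OUT[B9] (row B9 above).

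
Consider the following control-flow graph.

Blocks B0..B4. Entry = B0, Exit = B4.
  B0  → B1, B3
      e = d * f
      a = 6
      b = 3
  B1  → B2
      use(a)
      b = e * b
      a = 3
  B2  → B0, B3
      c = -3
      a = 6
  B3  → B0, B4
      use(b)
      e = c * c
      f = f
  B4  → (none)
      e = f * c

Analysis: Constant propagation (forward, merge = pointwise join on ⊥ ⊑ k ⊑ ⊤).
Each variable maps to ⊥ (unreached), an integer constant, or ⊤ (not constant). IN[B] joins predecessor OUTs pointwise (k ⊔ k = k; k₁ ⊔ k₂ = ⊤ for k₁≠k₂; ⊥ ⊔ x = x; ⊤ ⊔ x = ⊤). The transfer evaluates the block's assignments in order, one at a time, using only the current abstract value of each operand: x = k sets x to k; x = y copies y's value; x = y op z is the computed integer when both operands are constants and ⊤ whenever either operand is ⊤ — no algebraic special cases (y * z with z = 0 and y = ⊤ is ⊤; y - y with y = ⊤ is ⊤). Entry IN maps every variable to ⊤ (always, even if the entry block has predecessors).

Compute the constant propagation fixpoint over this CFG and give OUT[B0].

Converged values:
  B0: | IN=(all ⊤) | OUT={a:6, b:3; rest ⊤}
  B1: | IN={a:6, b:3; rest ⊤} | OUT={a:3; rest ⊤}
  B2: | IN={a:3; rest ⊤} | OUT={a:6, c:-3; rest ⊤}
  B3: | IN={a:6; rest ⊤} | OUT={a:6; rest ⊤}
  B4: | IN={a:6; rest ⊤} | OUT={a:6; rest ⊤}

Merge at B0 (entry node, so the boundary value (all ⊤) is joined with the incoming edge(s)): IN[B0] = (all ⊤) ⊔ OUT[B2] ⊔ OUT[B3] = {a: ⊤, b: ⊤, c: ⊤, d: ⊤, e: ⊤, f: ⊤}
Applying B0's transfer function to that IN value gives OUT[B0] (row B0 above).

Answer: {a: 6, b: 3, c: ⊤, d: ⊤, e: ⊤, f: ⊤}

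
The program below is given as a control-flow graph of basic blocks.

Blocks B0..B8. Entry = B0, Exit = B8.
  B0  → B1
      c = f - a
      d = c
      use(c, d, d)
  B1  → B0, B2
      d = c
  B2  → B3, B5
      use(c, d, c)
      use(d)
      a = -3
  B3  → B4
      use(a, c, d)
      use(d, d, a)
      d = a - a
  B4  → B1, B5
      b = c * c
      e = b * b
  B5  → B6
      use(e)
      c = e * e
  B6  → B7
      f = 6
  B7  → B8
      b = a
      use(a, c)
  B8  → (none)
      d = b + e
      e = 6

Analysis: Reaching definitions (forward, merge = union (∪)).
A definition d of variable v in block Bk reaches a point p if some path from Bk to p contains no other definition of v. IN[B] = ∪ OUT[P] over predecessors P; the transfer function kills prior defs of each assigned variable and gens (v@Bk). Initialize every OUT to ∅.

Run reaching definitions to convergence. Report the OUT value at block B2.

Answer: {a@B2, b@B4, c@B0, d@B1, e@B4}

Trace:
Fixpoint table:
  B0:   IN={a@B2, b@B4, c@B0, d@B1, e@B4}   OUT={a@B2, b@B4, c@B0, d@B0, e@B4}
  B1:   IN={a@B2, b@B4, c@B0, d@B0, d@B3, e@B4}   OUT={a@B2, b@B4, c@B0, d@B1, e@B4}
  B2:   IN={a@B2, b@B4, c@B0, d@B1, e@B4}   OUT={a@B2, b@B4, c@B0, d@B1, e@B4}
  B3:   IN={a@B2, b@B4, c@B0, d@B1, e@B4}   OUT={a@B2, b@B4, c@B0, d@B3, e@B4}
  B4:   IN={a@B2, b@B4, c@B0, d@B3, e@B4}   OUT={a@B2, b@B4, c@B0, d@B3, e@B4}
  B5:   IN={a@B2, b@B4, c@B0, d@B1, d@B3, e@B4}   OUT={a@B2, b@B4, c@B5, d@B1, d@B3, e@B4}
  B6:   IN={a@B2, b@B4, c@B5, d@B1, d@B3, e@B4}   OUT={a@B2, b@B4, c@B5, d@B1, d@B3, e@B4, f@B6}
  B7:   IN={a@B2, b@B4, c@B5, d@B1, d@B3, e@B4, f@B6}   OUT={a@B2, b@B7, c@B5, d@B1, d@B3, e@B4, f@B6}
  B8:   IN={a@B2, b@B7, c@B5, d@B1, d@B3, e@B4, f@B6}   OUT={a@B2, b@B7, c@B5, d@B8, e@B8, f@B6}

Merge at B2: IN[B2] = OUT[B1] = {a@B2, b@B4, c@B0, d@B1, e@B4}
Applying B2's transfer function to that IN value gives OUT[B2] (row B2 above).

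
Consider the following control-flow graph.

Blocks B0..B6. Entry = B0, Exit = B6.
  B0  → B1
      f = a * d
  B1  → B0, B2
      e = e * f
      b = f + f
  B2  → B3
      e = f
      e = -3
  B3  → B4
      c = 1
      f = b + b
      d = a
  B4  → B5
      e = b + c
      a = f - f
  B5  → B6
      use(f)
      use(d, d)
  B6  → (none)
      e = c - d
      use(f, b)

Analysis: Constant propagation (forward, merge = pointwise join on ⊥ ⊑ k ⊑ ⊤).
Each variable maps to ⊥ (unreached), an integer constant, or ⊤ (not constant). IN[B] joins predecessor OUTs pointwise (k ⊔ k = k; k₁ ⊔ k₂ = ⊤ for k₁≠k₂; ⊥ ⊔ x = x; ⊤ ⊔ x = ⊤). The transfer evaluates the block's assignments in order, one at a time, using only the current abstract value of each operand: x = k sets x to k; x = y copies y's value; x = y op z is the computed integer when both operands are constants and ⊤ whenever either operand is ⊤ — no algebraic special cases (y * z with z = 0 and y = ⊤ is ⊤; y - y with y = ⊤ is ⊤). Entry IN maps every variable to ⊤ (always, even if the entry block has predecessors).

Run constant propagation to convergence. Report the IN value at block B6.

Fixpoint table:
  B0: | IN=(all ⊤) | OUT=(all ⊤)
  B1: | IN=(all ⊤) | OUT=(all ⊤)
  B2: | IN=(all ⊤) | OUT={e:-3; rest ⊤}
  B3: | IN={e:-3; rest ⊤} | OUT={c:1, e:-3; rest ⊤}
  B4: | IN={c:1, e:-3; rest ⊤} | OUT={c:1; rest ⊤}
  B5: | IN={c:1; rest ⊤} | OUT={c:1; rest ⊤}
  B6: | IN={c:1; rest ⊤} | OUT={c:1; rest ⊤}

Merge at B6: IN[B6] = OUT[B5] = {a: ⊤, b: ⊤, c: 1, d: ⊤, e: ⊤, f: ⊤}

Answer: {a: ⊤, b: ⊤, c: 1, d: ⊤, e: ⊤, f: ⊤}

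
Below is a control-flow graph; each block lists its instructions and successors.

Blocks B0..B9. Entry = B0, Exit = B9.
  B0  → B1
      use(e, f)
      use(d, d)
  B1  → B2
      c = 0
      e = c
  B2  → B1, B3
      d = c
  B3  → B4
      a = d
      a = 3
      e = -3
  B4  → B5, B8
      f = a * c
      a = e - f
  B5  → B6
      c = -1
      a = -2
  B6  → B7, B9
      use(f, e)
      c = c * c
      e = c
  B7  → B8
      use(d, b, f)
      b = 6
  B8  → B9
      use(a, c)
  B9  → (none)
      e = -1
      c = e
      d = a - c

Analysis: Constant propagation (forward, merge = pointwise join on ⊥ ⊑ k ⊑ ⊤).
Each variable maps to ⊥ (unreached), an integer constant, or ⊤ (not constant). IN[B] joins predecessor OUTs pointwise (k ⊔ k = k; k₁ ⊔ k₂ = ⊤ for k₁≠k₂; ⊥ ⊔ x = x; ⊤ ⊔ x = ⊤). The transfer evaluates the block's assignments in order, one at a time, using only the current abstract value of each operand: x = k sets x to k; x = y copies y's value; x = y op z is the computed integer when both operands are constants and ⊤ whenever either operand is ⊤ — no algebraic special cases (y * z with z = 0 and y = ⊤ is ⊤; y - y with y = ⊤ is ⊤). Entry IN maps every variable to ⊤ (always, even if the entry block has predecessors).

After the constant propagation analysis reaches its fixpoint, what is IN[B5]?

Answer: {a: -3, b: ⊤, c: 0, d: 0, e: -3, f: 0}

Trace:
Fixpoint table:
  B0:   IN=(all ⊤)   OUT=(all ⊤)
  B1:   IN=(all ⊤)   OUT={c:0, e:0; rest ⊤}
  B2:   IN={c:0, e:0; rest ⊤}   OUT={c:0, d:0, e:0; rest ⊤}
  B3:   IN={c:0, d:0, e:0; rest ⊤}   OUT={a:3, c:0, d:0, e:-3; rest ⊤}
  B4:   IN={a:3, c:0, d:0, e:-3; rest ⊤}   OUT={a:-3, c:0, d:0, e:-3, f:0; rest ⊤}
  B5:   IN={a:-3, c:0, d:0, e:-3, f:0; rest ⊤}   OUT={a:-2, c:-1, d:0, e:-3, f:0; rest ⊤}
  B6:   IN={a:-2, c:-1, d:0, e:-3, f:0; rest ⊤}   OUT={a:-2, c:1, d:0, e:1, f:0; rest ⊤}
  B7:   IN={a:-2, c:1, d:0, e:1, f:0; rest ⊤}   OUT={a:-2, b:6, c:1, d:0, e:1, f:0; rest ⊤}
  B8:   IN={d:0, f:0; rest ⊤}   OUT={d:0, f:0; rest ⊤}
  B9:   IN={d:0, f:0; rest ⊤}   OUT={c:-1, e:-1, f:0; rest ⊤}

Merge at B5: IN[B5] = OUT[B4] = {a: -3, b: ⊤, c: 0, d: 0, e: -3, f: 0}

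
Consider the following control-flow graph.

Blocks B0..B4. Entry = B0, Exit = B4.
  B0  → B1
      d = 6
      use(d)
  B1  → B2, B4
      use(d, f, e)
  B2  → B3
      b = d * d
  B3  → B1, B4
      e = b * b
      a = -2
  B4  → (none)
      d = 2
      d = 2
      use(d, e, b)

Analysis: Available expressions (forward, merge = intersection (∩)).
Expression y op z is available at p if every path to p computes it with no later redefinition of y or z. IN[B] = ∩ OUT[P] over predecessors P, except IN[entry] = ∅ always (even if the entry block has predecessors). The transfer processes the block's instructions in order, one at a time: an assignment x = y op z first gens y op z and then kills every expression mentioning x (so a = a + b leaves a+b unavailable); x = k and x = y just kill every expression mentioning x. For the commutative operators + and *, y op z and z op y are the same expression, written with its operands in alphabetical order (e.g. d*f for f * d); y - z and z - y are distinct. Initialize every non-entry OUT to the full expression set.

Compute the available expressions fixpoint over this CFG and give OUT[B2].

Converged values:
  B0: | IN={} | OUT={}
  B1: | IN={} | OUT={}
  B2: | IN={} | OUT={d*d}
  B3: | IN={d*d} | OUT={b*b, d*d}
  B4: | IN={} | OUT={}

Merge at B2: IN[B2] = OUT[B1] = {}
Applying B2's transfer function to that IN value gives OUT[B2] (row B2 above).

Answer: {d*d}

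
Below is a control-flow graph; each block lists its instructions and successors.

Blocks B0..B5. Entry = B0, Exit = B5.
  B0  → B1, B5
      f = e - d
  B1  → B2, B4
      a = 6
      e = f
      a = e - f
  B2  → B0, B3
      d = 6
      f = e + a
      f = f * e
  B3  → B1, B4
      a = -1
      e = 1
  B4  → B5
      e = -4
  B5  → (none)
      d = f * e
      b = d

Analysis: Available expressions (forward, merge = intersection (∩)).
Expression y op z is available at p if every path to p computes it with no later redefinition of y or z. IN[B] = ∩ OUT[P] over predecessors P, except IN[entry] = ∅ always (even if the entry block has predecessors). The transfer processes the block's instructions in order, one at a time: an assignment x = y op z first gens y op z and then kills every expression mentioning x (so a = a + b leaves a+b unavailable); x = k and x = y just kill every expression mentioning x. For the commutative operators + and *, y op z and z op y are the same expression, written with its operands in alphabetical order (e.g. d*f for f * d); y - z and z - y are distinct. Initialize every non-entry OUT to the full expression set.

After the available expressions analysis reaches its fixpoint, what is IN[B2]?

Answer: {e-f}

Trace:
Converged values:
  B0: | IN={} | OUT={e-d}
  B1: | IN={} | OUT={e-f}
  B2: | IN={e-f} | OUT={a+e}
  B3: | IN={a+e} | OUT={}
  B4: | IN={} | OUT={}
  B5: | IN={} | OUT={e*f}

Merge at B2: IN[B2] = OUT[B1] = {e-f}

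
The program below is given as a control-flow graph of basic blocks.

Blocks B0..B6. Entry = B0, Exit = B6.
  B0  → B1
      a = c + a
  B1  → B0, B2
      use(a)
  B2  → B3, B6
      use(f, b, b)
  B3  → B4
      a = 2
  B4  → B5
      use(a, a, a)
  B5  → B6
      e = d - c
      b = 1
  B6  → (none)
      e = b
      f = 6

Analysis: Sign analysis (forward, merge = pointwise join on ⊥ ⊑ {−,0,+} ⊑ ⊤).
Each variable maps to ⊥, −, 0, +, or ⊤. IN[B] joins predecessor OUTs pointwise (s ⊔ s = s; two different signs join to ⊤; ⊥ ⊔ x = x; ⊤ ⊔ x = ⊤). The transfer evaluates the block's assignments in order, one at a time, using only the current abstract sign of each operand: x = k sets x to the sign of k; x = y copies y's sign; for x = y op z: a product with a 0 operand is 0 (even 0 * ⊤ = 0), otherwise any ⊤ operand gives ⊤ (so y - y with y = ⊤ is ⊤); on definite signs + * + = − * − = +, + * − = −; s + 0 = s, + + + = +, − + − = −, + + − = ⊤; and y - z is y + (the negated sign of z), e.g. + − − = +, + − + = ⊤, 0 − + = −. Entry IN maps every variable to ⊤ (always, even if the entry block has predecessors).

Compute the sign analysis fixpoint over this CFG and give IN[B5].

Converged values:
  B0:  IN=(all ⊤)  OUT=(all ⊤)
  B1:  IN=(all ⊤)  OUT=(all ⊤)
  B2:  IN=(all ⊤)  OUT=(all ⊤)
  B3:  IN=(all ⊤)  OUT={a:+; rest ⊤}
  B4:  IN={a:+; rest ⊤}  OUT={a:+; rest ⊤}
  B5:  IN={a:+; rest ⊤}  OUT={a:+, b:+; rest ⊤}
  B6:  IN=(all ⊤)  OUT={f:+; rest ⊤}

Merge at B5: IN[B5] = OUT[B4] = {a: +, b: ⊤, c: ⊤, d: ⊤, e: ⊤, f: ⊤}

Answer: {a: +, b: ⊤, c: ⊤, d: ⊤, e: ⊤, f: ⊤}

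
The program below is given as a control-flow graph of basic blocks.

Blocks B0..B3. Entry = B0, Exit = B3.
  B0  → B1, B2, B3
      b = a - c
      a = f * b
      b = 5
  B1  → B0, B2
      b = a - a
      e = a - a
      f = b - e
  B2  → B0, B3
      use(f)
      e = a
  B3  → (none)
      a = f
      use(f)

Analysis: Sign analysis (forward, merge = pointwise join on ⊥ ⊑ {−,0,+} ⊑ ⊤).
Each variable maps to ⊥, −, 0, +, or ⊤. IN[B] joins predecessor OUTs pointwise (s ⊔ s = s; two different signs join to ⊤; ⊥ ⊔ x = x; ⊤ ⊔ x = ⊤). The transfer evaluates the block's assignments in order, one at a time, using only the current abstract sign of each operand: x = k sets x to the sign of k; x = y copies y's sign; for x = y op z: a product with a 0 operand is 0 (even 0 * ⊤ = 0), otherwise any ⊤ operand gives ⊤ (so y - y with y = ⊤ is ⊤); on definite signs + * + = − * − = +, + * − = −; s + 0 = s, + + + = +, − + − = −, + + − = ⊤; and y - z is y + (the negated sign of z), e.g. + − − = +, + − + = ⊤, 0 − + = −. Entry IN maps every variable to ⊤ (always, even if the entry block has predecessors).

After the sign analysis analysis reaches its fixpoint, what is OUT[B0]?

Answer: {a: ⊤, b: +, c: ⊤, d: ⊤, e: ⊤, f: ⊤}

Working:
Per-block solution:
  B0:   IN=(all ⊤)   OUT={b:+; rest ⊤}
  B1:   IN={b:+; rest ⊤}   OUT=(all ⊤)
  B2:   IN=(all ⊤)   OUT=(all ⊤)
  B3:   IN=(all ⊤)   OUT=(all ⊤)

Merge at B0 (entry node, so the boundary value (all ⊤) is joined with the incoming edge(s)): IN[B0] = (all ⊤) ⊔ OUT[B1] ⊔ OUT[B2] = {a: ⊤, b: ⊤, c: ⊤, d: ⊤, e: ⊤, f: ⊤}
Applying B0's transfer function to that IN value gives OUT[B0] (row B0 above).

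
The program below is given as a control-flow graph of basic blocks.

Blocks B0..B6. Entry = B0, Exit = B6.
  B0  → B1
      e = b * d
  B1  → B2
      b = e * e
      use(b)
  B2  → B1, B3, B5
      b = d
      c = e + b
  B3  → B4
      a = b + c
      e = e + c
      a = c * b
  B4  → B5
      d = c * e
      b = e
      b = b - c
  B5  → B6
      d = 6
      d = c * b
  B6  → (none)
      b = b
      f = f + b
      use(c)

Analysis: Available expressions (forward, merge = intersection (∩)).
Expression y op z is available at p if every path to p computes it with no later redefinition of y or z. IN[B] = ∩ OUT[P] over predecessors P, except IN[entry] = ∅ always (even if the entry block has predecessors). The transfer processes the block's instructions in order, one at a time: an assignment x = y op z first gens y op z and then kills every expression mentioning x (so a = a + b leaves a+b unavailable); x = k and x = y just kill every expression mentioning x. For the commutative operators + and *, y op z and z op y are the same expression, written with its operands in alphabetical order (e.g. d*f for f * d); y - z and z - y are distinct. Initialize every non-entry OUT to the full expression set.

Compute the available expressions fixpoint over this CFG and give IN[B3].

Fixpoint table:
  B0: | IN={} | OUT={b*d}
  B1: | IN={} | OUT={e*e}
  B2: | IN={e*e} | OUT={b+e, e*e}
  B3: | IN={b+e, e*e} | OUT={b*c, b+c}
  B4: | IN={b*c, b+c} | OUT={c*e}
  B5: | IN={} | OUT={b*c}
  B6: | IN={b*c} | OUT={}

Merge at B3: IN[B3] = OUT[B2] = {b+e, e*e}

Answer: {b+e, e*e}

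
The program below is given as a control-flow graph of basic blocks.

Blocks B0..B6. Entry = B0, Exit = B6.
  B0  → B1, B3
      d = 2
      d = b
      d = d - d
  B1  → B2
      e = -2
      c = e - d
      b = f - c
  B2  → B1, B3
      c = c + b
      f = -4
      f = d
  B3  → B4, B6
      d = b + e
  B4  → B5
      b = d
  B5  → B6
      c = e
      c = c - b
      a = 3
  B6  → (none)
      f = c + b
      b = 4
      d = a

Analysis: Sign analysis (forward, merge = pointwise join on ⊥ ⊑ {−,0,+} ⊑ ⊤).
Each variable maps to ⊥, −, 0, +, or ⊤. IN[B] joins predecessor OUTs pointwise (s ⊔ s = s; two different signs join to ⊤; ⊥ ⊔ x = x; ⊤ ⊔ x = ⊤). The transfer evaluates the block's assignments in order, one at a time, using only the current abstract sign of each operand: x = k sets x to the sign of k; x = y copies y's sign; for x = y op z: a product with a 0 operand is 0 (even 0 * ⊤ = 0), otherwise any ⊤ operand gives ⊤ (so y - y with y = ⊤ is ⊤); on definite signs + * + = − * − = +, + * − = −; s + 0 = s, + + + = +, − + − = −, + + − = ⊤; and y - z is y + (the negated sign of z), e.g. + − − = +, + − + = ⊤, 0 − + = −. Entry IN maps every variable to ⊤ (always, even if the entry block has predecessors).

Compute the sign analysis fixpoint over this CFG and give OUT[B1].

Per-block solution:
  B0:   IN=(all ⊤)   OUT=(all ⊤)
  B1:   IN=(all ⊤)   OUT={e:-; rest ⊤}
  B2:   IN={e:-; rest ⊤}   OUT={e:-; rest ⊤}
  B3:   IN=(all ⊤)   OUT=(all ⊤)
  B4:   IN=(all ⊤)   OUT=(all ⊤)
  B5:   IN=(all ⊤)   OUT={a:+; rest ⊤}
  B6:   IN=(all ⊤)   OUT={b:+; rest ⊤}

Merge at B1: IN[B1] = OUT[B0] ⊔ OUT[B2] = {a: ⊤, b: ⊤, c: ⊤, d: ⊤, e: ⊤, f: ⊤}
Applying B1's transfer function to that IN value gives OUT[B1] (row B1 above).

Answer: {a: ⊤, b: ⊤, c: ⊤, d: ⊤, e: -, f: ⊤}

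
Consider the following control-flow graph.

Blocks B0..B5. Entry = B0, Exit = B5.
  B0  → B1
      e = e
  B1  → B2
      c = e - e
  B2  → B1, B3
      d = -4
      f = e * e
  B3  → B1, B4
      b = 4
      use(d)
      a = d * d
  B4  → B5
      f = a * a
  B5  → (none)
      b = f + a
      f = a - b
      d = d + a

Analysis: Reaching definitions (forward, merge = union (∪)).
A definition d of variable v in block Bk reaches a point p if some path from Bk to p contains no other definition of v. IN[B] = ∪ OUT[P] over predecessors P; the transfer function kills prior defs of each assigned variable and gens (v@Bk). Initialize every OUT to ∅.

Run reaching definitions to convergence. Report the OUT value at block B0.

Converged values:
  B0: | IN={} | OUT={e@B0}
  B1: | IN={a@B3, b@B3, c@B1, d@B2, e@B0, f@B2} | OUT={a@B3, b@B3, c@B1, d@B2, e@B0, f@B2}
  B2: | IN={a@B3, b@B3, c@B1, d@B2, e@B0, f@B2} | OUT={a@B3, b@B3, c@B1, d@B2, e@B0, f@B2}
  B3: | IN={a@B3, b@B3, c@B1, d@B2, e@B0, f@B2} | OUT={a@B3, b@B3, c@B1, d@B2, e@B0, f@B2}
  B4: | IN={a@B3, b@B3, c@B1, d@B2, e@B0, f@B2} | OUT={a@B3, b@B3, c@B1, d@B2, e@B0, f@B4}
  B5: | IN={a@B3, b@B3, c@B1, d@B2, e@B0, f@B4} | OUT={a@B3, b@B5, c@B1, d@B5, e@B0, f@B5}

B0 is the boundary node: IN[B0] = {}
Applying B0's transfer function to that IN value gives OUT[B0] (row B0 above).

Answer: {e@B0}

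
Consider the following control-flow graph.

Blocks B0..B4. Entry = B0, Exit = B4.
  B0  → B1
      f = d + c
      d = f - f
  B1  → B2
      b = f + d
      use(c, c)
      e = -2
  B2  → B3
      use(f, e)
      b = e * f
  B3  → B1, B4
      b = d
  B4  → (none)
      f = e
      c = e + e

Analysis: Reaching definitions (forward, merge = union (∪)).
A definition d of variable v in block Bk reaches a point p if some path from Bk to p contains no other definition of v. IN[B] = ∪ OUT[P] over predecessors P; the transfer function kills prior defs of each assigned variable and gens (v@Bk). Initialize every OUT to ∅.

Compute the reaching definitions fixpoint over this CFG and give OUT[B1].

Answer: {b@B1, d@B0, e@B1, f@B0}

Trace:
Converged values:
  B0:  IN={}  OUT={d@B0, f@B0}
  B1:  IN={b@B3, d@B0, e@B1, f@B0}  OUT={b@B1, d@B0, e@B1, f@B0}
  B2:  IN={b@B1, d@B0, e@B1, f@B0}  OUT={b@B2, d@B0, e@B1, f@B0}
  B3:  IN={b@B2, d@B0, e@B1, f@B0}  OUT={b@B3, d@B0, e@B1, f@B0}
  B4:  IN={b@B3, d@B0, e@B1, f@B0}  OUT={b@B3, c@B4, d@B0, e@B1, f@B4}

Merge at B1: IN[B1] = OUT[B0] ⊔ OUT[B3] = {b@B3, d@B0, e@B1, f@B0}
Applying B1's transfer function to that IN value gives OUT[B1] (row B1 above).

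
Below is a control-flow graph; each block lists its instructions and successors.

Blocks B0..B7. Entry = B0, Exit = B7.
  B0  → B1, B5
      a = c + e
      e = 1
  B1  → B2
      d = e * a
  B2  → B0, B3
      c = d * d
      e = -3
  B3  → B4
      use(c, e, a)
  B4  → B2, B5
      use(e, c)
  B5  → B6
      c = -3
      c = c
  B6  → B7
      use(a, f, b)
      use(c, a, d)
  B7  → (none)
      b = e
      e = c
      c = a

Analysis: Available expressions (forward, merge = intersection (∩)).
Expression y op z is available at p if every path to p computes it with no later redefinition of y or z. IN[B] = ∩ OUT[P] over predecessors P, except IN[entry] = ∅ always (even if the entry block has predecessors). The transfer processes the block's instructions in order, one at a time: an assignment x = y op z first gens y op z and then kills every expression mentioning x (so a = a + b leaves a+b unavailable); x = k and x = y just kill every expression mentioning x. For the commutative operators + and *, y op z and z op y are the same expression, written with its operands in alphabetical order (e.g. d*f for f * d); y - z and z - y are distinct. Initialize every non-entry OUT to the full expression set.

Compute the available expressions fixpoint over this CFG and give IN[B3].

Fixpoint table:
  B0:   IN={}   OUT={}
  B1:   IN={}   OUT={a*e}
  B2:   IN={}   OUT={d*d}
  B3:   IN={d*d}   OUT={d*d}
  B4:   IN={d*d}   OUT={d*d}
  B5:   IN={}   OUT={}
  B6:   IN={}   OUT={}
  B7:   IN={}   OUT={}

Merge at B3: IN[B3] = OUT[B2] = {d*d}

Answer: {d*d}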